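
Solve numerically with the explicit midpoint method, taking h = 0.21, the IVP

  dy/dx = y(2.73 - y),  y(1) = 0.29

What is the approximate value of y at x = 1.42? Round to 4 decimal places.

Midpoint: k1 = f(x_n, y_n); k2 = f(x_n + h/2, y_n + (h/2)·k1); y_{n+1} = y_n + h·k2.
x=1.000000, y=0.290000:
  k1 = f(1.000000, 0.290000) = 0.707600
  k2 = f(1.105000, 0.364298) = 0.861821
  y ← 0.290000 + 0.21·0.861821 = 0.470982
x=1.210000, y=0.470982:
  k1 = f(1.210000, 0.470982) = 1.063957
  k2 = f(1.315000, 0.582698) = 1.251228
  y ← 0.470982 + 0.21·1.251228 = 0.733740
y(1.42) ≈ 0.7337

0.7337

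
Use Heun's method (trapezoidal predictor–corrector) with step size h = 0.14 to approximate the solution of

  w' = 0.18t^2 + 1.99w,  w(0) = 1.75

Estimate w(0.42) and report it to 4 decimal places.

Heun: k1 = f(t_n, w_n); k2 = f(t_n + h, w_n + h·k1); w_{n+1} = w_n + (h/2)·(k1 + k2).
t=0.000000, w=1.750000:
  k1 = f(0.000000, 1.750000) = 3.482500
  k2 = f(0.140000, 2.237550) = 4.456253
  w ← 1.750000 + (0.14/2)·(3.482500 + 4.456253) = 2.305713
t=0.140000, w=2.305713:
  k1 = f(0.140000, 2.305713) = 4.591896
  k2 = f(0.280000, 2.948578) = 5.881783
  w ← 2.305713 + (0.14/2)·(4.591896 + 5.881783) = 3.038870
t=0.280000, w=3.038870:
  k1 = f(0.280000, 3.038870) = 6.061464
  k2 = f(0.420000, 3.887475) = 7.767827
  w ← 3.038870 + (0.14/2)·(6.061464 + 7.767827) = 4.006921
w(0.42) ≈ 4.0069

4.0069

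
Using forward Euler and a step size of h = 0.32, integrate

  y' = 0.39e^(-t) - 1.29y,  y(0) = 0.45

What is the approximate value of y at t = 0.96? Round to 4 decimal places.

0.2532

Euler: y_{n+1} = y_n + h·f(t_n, y_n).
t=0.000000, y=0.450000: f=-0.190500 → y ← 0.450000 + 0.32·(-0.190500) = 0.389040
t=0.320000, y=0.389040: f=-0.218663 → y ← 0.389040 + 0.32·(-0.218663) = 0.319068
t=0.640000, y=0.319068: f=-0.205953 → y ← 0.319068 + 0.32·(-0.205953) = 0.253163
y(0.96) ≈ 0.2532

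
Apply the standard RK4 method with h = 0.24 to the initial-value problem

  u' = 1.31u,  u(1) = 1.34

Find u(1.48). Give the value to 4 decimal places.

2.5129

RK4: k1 = f(t_n, u_n); k2 = f(t_n + h/2, u_n + (h/2)·k1); k3 = f(t_n + h/2, u_n + (h/2)·k2); k4 = f(t_n + h, u_n + h·k3); u_{n+1} = u_n + (h/6)·(k1 + 2k2 + 2k3 + k4).
t=1.000000, u=1.340000:
  k1 = f(1.000000, 1.340000) = 1.755400
  k2 = f(1.120000, 1.550648) = 2.031349
  k3 = f(1.120000, 1.583762) = 2.074728
  k4 = f(1.240000, 1.837935) = 2.407694
  u ← 1.340000 + (0.24/6)·(k1 + 2k2 + 2k3 + k4) = 1.835010
t=1.240000, u=1.835010:
  k1 = f(1.240000, 1.835010) = 2.403863
  k2 = f(1.360000, 2.123473) = 2.781750
  k3 = f(1.360000, 2.168820) = 2.841154
  k4 = f(1.480000, 2.516887) = 3.297122
  u ← 1.835010 + (0.24/6)·(k1 + 2k2 + 2k3 + k4) = 2.512882
u(1.48) ≈ 2.5129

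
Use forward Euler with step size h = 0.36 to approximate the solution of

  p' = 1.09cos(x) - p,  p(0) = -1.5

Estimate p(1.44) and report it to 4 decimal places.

Euler: p_{n+1} = p_n + h·f(x_n, p_n).
x=0.000000, p=-1.500000: f=2.590000 → p ← -1.500000 + 0.36·2.590000 = -0.567600
x=0.360000, p=-0.567600: f=1.587728 → p ← -0.567600 + 0.36·1.587728 = 0.003982
x=0.720000, p=0.003982: f=0.815486 → p ← 0.003982 + 0.36·0.815486 = 0.297557
x=1.080000, p=0.297557: f=0.216191 → p ← 0.297557 + 0.36·0.216191 = 0.375386
p(1.44) ≈ 0.3754

0.3754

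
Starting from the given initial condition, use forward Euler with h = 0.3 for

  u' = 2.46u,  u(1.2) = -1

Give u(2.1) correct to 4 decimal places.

Euler: u_{n+1} = u_n + h·f(t_n, u_n).
t=1.200000, u=-1.000000: f=-2.460000 → u ← -1.000000 + 0.3·(-2.460000) = -1.738000
t=1.500000, u=-1.738000: f=-4.275480 → u ← -1.738000 + 0.3·(-4.275480) = -3.020644
t=1.800000, u=-3.020644: f=-7.430784 → u ← -3.020644 + 0.3·(-7.430784) = -5.249879
u(2.1) ≈ -5.2499

-5.2499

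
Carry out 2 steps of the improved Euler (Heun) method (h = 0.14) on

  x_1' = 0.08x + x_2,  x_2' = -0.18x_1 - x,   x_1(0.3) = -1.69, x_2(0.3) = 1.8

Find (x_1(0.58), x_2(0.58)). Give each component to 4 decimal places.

Heun on (x_1,x_2): k1 = f(x_n, state_n); k2 = f(x_n + h, state_n + h·k1); state_{n+1} = state_n + (h/2)·(k1 + k2).
0.300000: (-1.690000, 1.800000)
  k1 = (1.824000, 0.004200)
  predictor → (-1.434640, 1.800588)
  k2 = (1.835788, -0.181765)
  → (-1.433815, 1.787570)
0.440000: (-1.433815, 1.787570)
  k1 = (1.822770, -0.181913)
  predictor → (-1.178627, 1.762103)
  k2 = (1.808503, -0.367847)
  → (-1.179626, 1.749087)
(x_1(0.58), x_2(0.58)) ≈ (-1.1796, 1.7491)

-1.1796, 1.7491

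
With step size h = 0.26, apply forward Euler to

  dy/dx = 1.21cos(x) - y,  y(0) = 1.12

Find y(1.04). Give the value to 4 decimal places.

1.0555

Euler: y_{n+1} = y_n + h·f(x_n, y_n).
x=0.000000, y=1.120000: f=0.090000 → y ← 1.120000 + 0.26·0.090000 = 1.143400
x=0.260000, y=1.143400: f=0.025932 → y ← 1.143400 + 0.26·0.025932 = 1.150142
x=0.520000, y=1.150142: f=-0.100081 → y ← 1.150142 + 0.26·(-0.100081) = 1.124121
x=0.780000, y=1.124121: f=-0.263916 → y ← 1.124121 + 0.26·(-0.263916) = 1.055503
y(1.04) ≈ 1.0555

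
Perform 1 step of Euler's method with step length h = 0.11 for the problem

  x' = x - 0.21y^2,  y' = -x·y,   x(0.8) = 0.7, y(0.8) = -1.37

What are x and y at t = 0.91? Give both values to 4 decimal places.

0.7336, -1.2645

Euler on (x,y): x_{n+1} = x_n + h·x', y_{n+1} = y_n + h·y'.
0.800000: (0.700000, -1.370000); f=(0.305851, 0.959000) → (0.733644, -1.264510)
(x(0.91), y(0.91)) ≈ (0.7336, -1.2645)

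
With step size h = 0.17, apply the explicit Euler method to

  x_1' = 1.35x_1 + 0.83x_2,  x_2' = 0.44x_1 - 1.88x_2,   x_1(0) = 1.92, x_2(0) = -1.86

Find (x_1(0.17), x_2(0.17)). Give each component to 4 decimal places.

2.0982, -1.1219

Euler on (x_1,x_2): x_1_{n+1} = x_1_n + h·x_1', x_2_{n+1} = x_2_n + h·x_2'.
0.000000: (1.920000, -1.860000); f=(1.048200, 4.341600) → (2.098194, -1.121928)
(x_1(0.17), x_2(0.17)) ≈ (2.0982, -1.1219)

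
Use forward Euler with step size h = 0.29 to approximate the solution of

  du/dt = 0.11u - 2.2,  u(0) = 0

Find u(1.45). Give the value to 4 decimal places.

-3.4001

Euler: u_{n+1} = u_n + h·f(t_n, u_n).
t=0.000000, u=0.000000: f=-2.200000 → u ← 0.000000 + 0.29·(-2.200000) = -0.638000
t=0.290000, u=-0.638000: f=-2.270180 → u ← -0.638000 + 0.29·(-2.270180) = -1.296352
t=0.580000, u=-1.296352: f=-2.342599 → u ← -1.296352 + 0.29·(-2.342599) = -1.975706
t=0.870000, u=-1.975706: f=-2.417328 → u ← -1.975706 + 0.29·(-2.417328) = -2.676731
t=1.160000, u=-2.676731: f=-2.494440 → u ← -2.676731 + 0.29·(-2.494440) = -3.400119
u(1.45) ≈ -3.4001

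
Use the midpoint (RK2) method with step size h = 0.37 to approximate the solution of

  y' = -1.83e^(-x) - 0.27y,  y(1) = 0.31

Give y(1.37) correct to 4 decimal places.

Midpoint: k1 = f(x_n, y_n); k2 = f(x_n + h/2, y_n + (h/2)·k1); y_{n+1} = y_n + h·k2.
x=1.000000, y=0.310000:
  k1 = f(1.000000, 0.310000) = -0.756919
  k2 = f(1.185000, 0.169970) = -0.605407
  y ← 0.310000 + 0.37·(-0.605407) = 0.085999
y(1.37) ≈ 0.0860

0.0860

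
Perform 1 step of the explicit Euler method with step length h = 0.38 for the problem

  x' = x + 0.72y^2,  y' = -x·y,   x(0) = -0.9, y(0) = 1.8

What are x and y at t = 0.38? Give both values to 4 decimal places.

Euler on (x,y): x_{n+1} = x_n + h·x', y_{n+1} = y_n + h·y'.
0.000000: (-0.900000, 1.800000); f=(1.432800, 1.620000) → (-0.355536, 2.415600)
(x(0.38), y(0.38)) ≈ (-0.3555, 2.4156)

-0.3555, 2.4156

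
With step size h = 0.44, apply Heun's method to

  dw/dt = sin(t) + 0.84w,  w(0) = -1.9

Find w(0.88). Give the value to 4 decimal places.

Heun: k1 = f(t_n, w_n); k2 = f(t_n + h, w_n + h·k1); w_{n+1} = w_n + (h/2)·(k1 + k2).
t=0.000000, w=-1.900000:
  k1 = f(0.000000, -1.900000) = -1.596000
  k2 = f(0.440000, -2.602240) = -1.759942
  w ← -1.900000 + (0.44/2)·(-1.596000 + (-1.759942)) = -2.638307
t=0.440000, w=-2.638307:
  k1 = f(0.440000, -2.638307) = -1.790239
  k2 = f(0.880000, -3.426012) = -2.107111
  w ← -2.638307 + (0.44/2)·(-1.790239 + (-2.107111)) = -3.495724
w(0.88) ≈ -3.4957

-3.4957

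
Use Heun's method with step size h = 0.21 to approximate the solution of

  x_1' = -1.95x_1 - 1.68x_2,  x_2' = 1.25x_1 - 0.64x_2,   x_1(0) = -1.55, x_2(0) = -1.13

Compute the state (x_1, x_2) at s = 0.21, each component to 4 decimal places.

-0.6832, -1.2322

Heun on (x_1,x_2): k1 = f(s_n, state_n); k2 = f(s_n + h, state_n + h·k1); state_{n+1} = state_n + (h/2)·(k1 + k2).
0.000000: (-1.550000, -1.130000)
  k1 = (4.920900, -1.214300)
  predictor → (-0.516611, -1.385003)
  k2 = (3.334196, 0.240638)
  → (-0.683215, -1.232234)
(x_1(0.21), x_2(0.21)) ≈ (-0.6832, -1.2322)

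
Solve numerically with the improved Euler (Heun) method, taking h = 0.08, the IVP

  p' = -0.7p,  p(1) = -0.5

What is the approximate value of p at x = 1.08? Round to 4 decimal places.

-0.4728

Heun: k1 = f(x_n, p_n); k2 = f(x_n + h, p_n + h·k1); p_{n+1} = p_n + (h/2)·(k1 + k2).
x=1.000000, p=-0.500000:
  k1 = f(1.000000, -0.500000) = 0.350000
  k2 = f(1.080000, -0.472000) = 0.330400
  p ← -0.500000 + (0.08/2)·(0.350000 + 0.330400) = -0.472784
p(1.08) ≈ -0.4728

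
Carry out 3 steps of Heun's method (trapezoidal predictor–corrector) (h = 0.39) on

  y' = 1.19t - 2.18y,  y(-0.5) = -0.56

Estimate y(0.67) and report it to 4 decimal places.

Heun: k1 = f(t_n, y_n); k2 = f(t_n + h, y_n + h·k1); y_{n+1} = y_n + (h/2)·(k1 + k2).
t=-0.500000, y=-0.560000:
  k1 = f(-0.500000, -0.560000) = 0.625800
  k2 = f(-0.110000, -0.315938) = 0.557845
  y ← -0.560000 + (0.39/2)·(0.625800 + 0.557845) = -0.329189
t=-0.110000, y=-0.329189:
  k1 = f(-0.110000, -0.329189) = 0.586733
  k2 = f(0.280000, -0.100364) = 0.551993
  y ← -0.329189 + (0.39/2)·(0.586733 + 0.551993) = -0.107138
t=0.280000, y=-0.107138:
  k1 = f(0.280000, -0.107138) = 0.566761
  k2 = f(0.670000, 0.113899) = 0.549001
  y ← -0.107138 + (0.39/2)·(0.566761 + 0.549001) = 0.110436
y(0.67) ≈ 0.1104

0.1104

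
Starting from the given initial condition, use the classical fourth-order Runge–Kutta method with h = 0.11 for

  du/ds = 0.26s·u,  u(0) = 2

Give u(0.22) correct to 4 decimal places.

RK4: k1 = f(s_n, u_n); k2 = f(s_n + h/2, u_n + (h/2)·k1); k3 = f(s_n + h/2, u_n + (h/2)·k2); k4 = f(s_n + h, u_n + h·k3); u_{n+1} = u_n + (h/6)·(k1 + 2k2 + 2k3 + k4).
s=0.000000, u=2.000000:
  k1 = f(0.000000, 2.000000) = 0.000000
  k2 = f(0.055000, 2.000000) = 0.028600
  k3 = f(0.055000, 2.001573) = 0.028622
  k4 = f(0.110000, 2.003148) = 0.057290
  u ← 2.000000 + (0.11/6)·(k1 + 2k2 + 2k3 + k4) = 2.003148
s=0.110000, u=2.003148:
  k1 = f(0.110000, 2.003148) = 0.057290
  k2 = f(0.165000, 2.006299) = 0.086070
  k3 = f(0.165000, 2.007882) = 0.086138
  k4 = f(0.220000, 2.012624) = 0.115122
  u ← 2.003148 + (0.11/6)·(k1 + 2k2 + 2k3 + k4) = 2.012624
u(0.22) ≈ 2.0126

2.0126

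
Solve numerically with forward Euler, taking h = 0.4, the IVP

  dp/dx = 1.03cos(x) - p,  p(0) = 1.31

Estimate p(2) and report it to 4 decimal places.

0.4181

Euler: p_{n+1} = p_n + h·f(x_n, p_n).
x=0.000000, p=1.310000: f=-0.280000 → p ← 1.310000 + 0.4·(-0.280000) = 1.198000
x=0.400000, p=1.198000: f=-0.249307 → p ← 1.198000 + 0.4·(-0.249307) = 1.098277
x=0.800000, p=1.098277: f=-0.380669 → p ← 1.098277 + 0.4·(-0.380669) = 0.946009
x=1.200000, p=0.946009: f=-0.572781 → p ← 0.946009 + 0.4·(-0.572781) = 0.716897
x=1.600000, p=0.716897: f=-0.746973 → p ← 0.716897 + 0.4·(-0.746973) = 0.418108
p(2) ≈ 0.4181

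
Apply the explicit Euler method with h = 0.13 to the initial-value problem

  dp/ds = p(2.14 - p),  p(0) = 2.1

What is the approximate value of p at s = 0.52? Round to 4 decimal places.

Euler: p_{n+1} = p_n + h·f(s_n, p_n).
s=0.000000, p=2.100000: f=0.084000 → p ← 2.100000 + 0.13·0.084000 = 2.110920
s=0.130000, p=2.110920: f=0.061386 → p ← 2.110920 + 0.13·0.061386 = 2.118900
s=0.260000, p=2.118900: f=0.044709 → p ← 2.118900 + 0.13·0.044709 = 2.124712
s=0.390000, p=2.124712: f=0.032482 → p ← 2.124712 + 0.13·0.032482 = 2.128935
p(0.52) ≈ 2.1289

2.1289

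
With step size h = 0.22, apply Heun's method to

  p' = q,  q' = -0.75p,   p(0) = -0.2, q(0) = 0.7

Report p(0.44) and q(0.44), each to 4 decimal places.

0.1169, 0.7142

Heun on (p,q): k1 = f(x_n, state_n); k2 = f(x_n + h, state_n + h·k1); state_{n+1} = state_n + (h/2)·(k1 + k2).
0.000000: (-0.200000, 0.700000)
  k1 = (0.700000, 0.150000)
  predictor → (-0.046000, 0.733000)
  k2 = (0.733000, 0.034500)
  → (-0.042370, 0.720295)
0.220000: (-0.042370, 0.720295)
  k1 = (0.720295, 0.031778)
  predictor → (0.116095, 0.727286)
  k2 = (0.727286, -0.087071)
  → (0.116864, 0.714213)
(p(0.44), q(0.44)) ≈ (0.1169, 0.7142)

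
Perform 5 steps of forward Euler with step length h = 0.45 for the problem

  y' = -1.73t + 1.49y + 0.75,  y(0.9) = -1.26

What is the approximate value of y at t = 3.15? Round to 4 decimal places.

-29.6402

Euler: y_{n+1} = y_n + h·f(t_n, y_n).
t=0.900000, y=-1.260000: f=-2.684400 → y ← -1.260000 + 0.45·(-2.684400) = -2.467980
t=1.350000, y=-2.467980: f=-5.262790 → y ← -2.467980 + 0.45·(-5.262790) = -4.836236
t=1.800000, y=-4.836236: f=-9.569991 → y ← -4.836236 + 0.45·(-9.569991) = -9.142732
t=2.250000, y=-9.142732: f=-16.765170 → y ← -9.142732 + 0.45·(-16.765170) = -16.687058
t=2.700000, y=-16.687058: f=-28.784717 → y ← -16.687058 + 0.45·(-28.784717) = -29.640180
y(3.15) ≈ -29.6402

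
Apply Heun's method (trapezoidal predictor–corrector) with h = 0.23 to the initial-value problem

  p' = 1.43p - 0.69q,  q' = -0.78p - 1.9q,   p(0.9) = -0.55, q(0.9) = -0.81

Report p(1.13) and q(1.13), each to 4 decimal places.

-0.6469, -0.4516

Heun on (p,q): k1 = f(s_n, state_n); k2 = f(s_n + h, state_n + h·k1); state_{n+1} = state_n + (h/2)·(k1 + k2).
0.900000: (-0.550000, -0.810000)
  k1 = (-0.227600, 1.968000)
  predictor → (-0.602348, -0.357360)
  k2 = (-0.614779, 1.148815)
  → (-0.646874, -0.451566)
(p(1.13), q(1.13)) ≈ (-0.6469, -0.4516)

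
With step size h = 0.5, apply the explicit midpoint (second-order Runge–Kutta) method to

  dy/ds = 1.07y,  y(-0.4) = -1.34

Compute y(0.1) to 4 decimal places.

-2.2487

Midpoint: k1 = f(s_n, y_n); k2 = f(s_n + h/2, y_n + (h/2)·k1); y_{n+1} = y_n + h·k2.
s=-0.400000, y=-1.340000:
  k1 = f(-0.400000, -1.340000) = -1.433800
  k2 = f(-0.150000, -1.698450) = -1.817342
  y ← -1.340000 + 0.5·(-1.817342) = -2.248671
y(0.1) ≈ -2.2487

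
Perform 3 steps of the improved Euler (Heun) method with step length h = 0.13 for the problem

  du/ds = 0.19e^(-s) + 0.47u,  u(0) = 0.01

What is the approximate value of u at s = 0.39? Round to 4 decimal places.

0.0799

Heun: k1 = f(s_n, u_n); k2 = f(s_n + h, u_n + h·k1); u_{n+1} = u_n + (h/2)·(k1 + k2).
s=0.000000, u=0.010000:
  k1 = f(0.000000, 0.010000) = 0.194700
  k2 = f(0.130000, 0.035311) = 0.183434
  u ← 0.010000 + (0.13/2)·(0.194700 + 0.183434) = 0.034579
s=0.130000, u=0.034579:
  k1 = f(0.130000, 0.034579) = 0.183090
  k2 = f(0.260000, 0.058380) = 0.173939
  u ← 0.034579 + (0.13/2)·(0.183090 + 0.173939) = 0.057786
s=0.260000, u=0.057786:
  k1 = f(0.260000, 0.057786) = 0.173659
  k2 = f(0.390000, 0.080361) = 0.166411
  u ← 0.057786 + (0.13/2)·(0.173659 + 0.166411) = 0.079890
u(0.39) ≈ 0.0799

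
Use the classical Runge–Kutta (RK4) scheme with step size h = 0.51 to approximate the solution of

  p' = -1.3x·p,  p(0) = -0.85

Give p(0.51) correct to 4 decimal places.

RK4: k1 = f(x_n, p_n); k2 = f(x_n + h/2, p_n + (h/2)·k1); k3 = f(x_n + h/2, p_n + (h/2)·k2); k4 = f(x_n + h, p_n + h·k3); p_{n+1} = p_n + (h/6)·(k1 + 2k2 + 2k3 + k4).
x=0.000000, p=-0.850000:
  k1 = f(0.000000, -0.850000) = 0.000000
  k2 = f(0.255000, -0.850000) = 0.281775
  k3 = f(0.255000, -0.778147) = 0.257956
  k4 = f(0.510000, -0.718443) = 0.476327
  p ← -0.850000 + (0.51/6)·(k1 + 2k2 + 2k3 + k4) = -0.717758
p(0.51) ≈ -0.7178

-0.7178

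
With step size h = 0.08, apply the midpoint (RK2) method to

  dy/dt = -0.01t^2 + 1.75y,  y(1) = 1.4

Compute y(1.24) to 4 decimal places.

2.1244

Midpoint: k1 = f(t_n, y_n); k2 = f(t_n + h/2, y_n + (h/2)·k1); y_{n+1} = y_n + h·k2.
t=1.000000, y=1.400000:
  k1 = f(1.000000, 1.400000) = 2.440000
  k2 = f(1.040000, 1.497600) = 2.609984
  y ← 1.400000 + 0.08·2.609984 = 1.608799
t=1.080000, y=1.608799:
  k1 = f(1.080000, 1.608799) = 2.803734
  k2 = f(1.120000, 1.720948) = 2.999115
  y ← 1.608799 + 0.08·2.999115 = 1.848728
t=1.160000, y=1.848728:
  k1 = f(1.160000, 1.848728) = 3.221818
  k2 = f(1.200000, 1.977601) = 3.446401
  y ← 1.848728 + 0.08·3.446401 = 2.124440
y(1.24) ≈ 2.1244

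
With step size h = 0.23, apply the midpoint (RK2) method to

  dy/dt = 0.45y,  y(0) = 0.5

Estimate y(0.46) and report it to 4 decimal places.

0.6148

Midpoint: k1 = f(t_n, y_n); k2 = f(t_n + h/2, y_n + (h/2)·k1); y_{n+1} = y_n + h·k2.
t=0.000000, y=0.500000:
  k1 = f(0.000000, 0.500000) = 0.225000
  k2 = f(0.115000, 0.525875) = 0.236644
  y ← 0.500000 + 0.23·0.236644 = 0.554428
t=0.230000, y=0.554428:
  k1 = f(0.230000, 0.554428) = 0.249493
  k2 = f(0.345000, 0.583120) = 0.262404
  y ← 0.554428 + 0.23·0.262404 = 0.614781
y(0.46) ≈ 0.6148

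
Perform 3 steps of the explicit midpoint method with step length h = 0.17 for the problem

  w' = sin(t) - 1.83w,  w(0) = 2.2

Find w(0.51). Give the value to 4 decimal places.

Midpoint: k1 = f(t_n, w_n); k2 = f(t_n + h/2, w_n + (h/2)·k1); w_{n+1} = w_n + h·k2.
t=0.000000, w=2.200000:
  k1 = f(0.000000, 2.200000) = -4.026000
  k2 = f(0.085000, 1.857790) = -3.314858
  w ← 2.200000 + 0.17·(-3.314858) = 1.636474
t=0.170000, w=1.636474:
  k1 = f(0.170000, 1.636474) = -2.825565
  k2 = f(0.255000, 1.396301) = -2.302986
  w ← 1.636474 + 0.17·(-2.302986) = 1.244967
t=0.340000, w=1.244967:
  k1 = f(0.340000, 1.244967) = -1.944802
  k2 = f(0.425000, 1.079658) = -1.563454
  w ← 1.244967 + 0.17·(-1.563454) = 0.979179
w(0.51) ≈ 0.9792

0.9792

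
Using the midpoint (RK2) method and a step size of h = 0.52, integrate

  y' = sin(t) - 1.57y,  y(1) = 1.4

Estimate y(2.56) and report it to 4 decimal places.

Midpoint: k1 = f(t_n, y_n); k2 = f(t_n + h/2, y_n + (h/2)·k1); y_{n+1} = y_n + h·k2.
t=1.000000, y=1.400000:
  k1 = f(1.000000, 1.400000) = -1.356529
  k2 = f(1.260000, 1.047302) = -0.692175
  y ← 1.400000 + 0.52·(-0.692175) = 1.040069
t=1.520000, y=1.040069:
  k1 = f(1.520000, 1.040069) = -0.634199
  k2 = f(1.780000, 0.875178) = -0.395832
  y ← 1.040069 + 0.52·(-0.395832) = 0.834236
t=2.040000, y=0.834236:
  k1 = f(2.040000, 0.834236) = -0.417823
  k2 = f(2.300000, 0.725603) = -0.393491
  y ← 0.834236 + 0.52·(-0.393491) = 0.629621
y(2.56) ≈ 0.6296

0.6296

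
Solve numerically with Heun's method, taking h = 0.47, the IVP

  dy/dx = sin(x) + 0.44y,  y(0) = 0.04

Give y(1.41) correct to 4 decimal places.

1.0865

Heun: k1 = f(x_n, y_n); k2 = f(x_n + h, y_n + h·k1); y_{n+1} = y_n + (h/2)·(k1 + k2).
x=0.000000, y=0.040000:
  k1 = f(0.000000, 0.040000) = 0.017600
  k2 = f(0.470000, 0.048272) = 0.474126
  y ← 0.040000 + (0.47/2)·(0.017600 + 0.474126) = 0.155556
x=0.470000, y=0.155556:
  k1 = f(0.470000, 0.155556) = 0.521331
  k2 = f(0.940000, 0.400581) = 0.983814
  y ← 0.155556 + (0.47/2)·(0.521331 + 0.983814) = 0.509265
x=0.940000, y=0.509265:
  k1 = f(0.940000, 0.509265) = 1.031635
  k2 = f(1.410000, 0.994133) = 1.424519
  y ← 0.509265 + (0.47/2)·(1.031635 + 1.424519) = 1.086461
y(1.41) ≈ 1.0865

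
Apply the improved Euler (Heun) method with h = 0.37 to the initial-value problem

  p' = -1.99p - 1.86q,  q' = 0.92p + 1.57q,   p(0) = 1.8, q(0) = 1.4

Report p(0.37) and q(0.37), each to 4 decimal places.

-0.1369, 2.8506

Heun on (p,q): k1 = f(t_n, state_n); k2 = f(t_n + h, state_n + h·k1); state_{n+1} = state_n + (h/2)·(k1 + k2).
0.000000: (1.800000, 1.400000)
  k1 = (-6.186000, 3.854000)
  predictor → (-0.488820, 2.825980)
  k2 = (-4.283571, 3.987074)
  → (-0.136871, 2.850599)
(p(0.37), q(0.37)) ≈ (-0.1369, 2.8506)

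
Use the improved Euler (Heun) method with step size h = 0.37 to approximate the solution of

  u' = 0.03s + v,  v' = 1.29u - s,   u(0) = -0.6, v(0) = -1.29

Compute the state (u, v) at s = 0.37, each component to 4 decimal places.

Heun on (u,v): k1 = f(s_n, state_n); k2 = f(s_n + h, state_n + h·k1); state_{n+1} = state_n + (h/2)·(k1 + k2).
0.000000: (-0.600000, -1.290000)
  k1 = (-1.290000, -0.774000)
  predictor → (-1.077300, -1.576380)
  k2 = (-1.565280, -1.759717)
  → (-1.128227, -1.758738)
(u(0.37), v(0.37)) ≈ (-1.1282, -1.7587)

-1.1282, -1.7587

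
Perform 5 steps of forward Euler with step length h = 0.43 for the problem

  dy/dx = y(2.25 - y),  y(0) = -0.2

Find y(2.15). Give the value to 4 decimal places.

Euler: y_{n+1} = y_n + h·f(x_n, y_n).
x=0.000000, y=-0.200000: f=-0.490000 → y ← -0.200000 + 0.43·(-0.490000) = -0.410700
x=0.430000, y=-0.410700: f=-1.092749 → y ← -0.410700 + 0.43·(-1.092749) = -0.880582
x=0.860000, y=-0.880582: f=-2.756735 → y ← -0.880582 + 0.43·(-2.756735) = -2.065978
x=1.290000, y=-2.065978: f=-8.916718 → y ← -2.065978 + 0.43·(-8.916718) = -5.900167
x=1.720000, y=-5.900167: f=-48.087352 → y ← -5.900167 + 0.43·(-48.087352) = -26.577729
y(2.15) ≈ -26.5777

-26.5777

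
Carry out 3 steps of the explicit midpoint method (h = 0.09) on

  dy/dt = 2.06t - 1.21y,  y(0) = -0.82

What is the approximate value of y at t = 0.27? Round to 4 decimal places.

-0.5236

Midpoint: k1 = f(t_n, y_n); k2 = f(t_n + h/2, y_n + (h/2)·k1); y_{n+1} = y_n + h·k2.
t=0.000000, y=-0.820000:
  k1 = f(0.000000, -0.820000) = 0.992200
  k2 = f(0.045000, -0.775351) = 1.030875
  y ← -0.820000 + 0.09·1.030875 = -0.727221
t=0.090000, y=-0.727221:
  k1 = f(0.090000, -0.727221) = 1.065338
  k2 = f(0.135000, -0.679281) = 1.100030
  y ← -0.727221 + 0.09·1.100030 = -0.628219
t=0.180000, y=-0.628219:
  k1 = f(0.180000, -0.628219) = 1.130944
  k2 = f(0.225000, -0.577326) = 1.162065
  y ← -0.628219 + 0.09·1.162065 = -0.523633
y(0.27) ≈ -0.5236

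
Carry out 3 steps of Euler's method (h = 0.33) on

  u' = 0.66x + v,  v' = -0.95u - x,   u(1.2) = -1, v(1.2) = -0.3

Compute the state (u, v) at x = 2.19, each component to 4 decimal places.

Euler on (u,v): u_{n+1} = u_n + h·u', v_{n+1} = v_n + h·v'.
1.200000: (-1.000000, -0.300000); f=(0.492000, -0.250000) → (-0.837640, -0.382500)
1.530000: (-0.837640, -0.382500); f=(0.627300, -0.734242) → (-0.630631, -0.624800)
1.860000: (-0.630631, -0.624800); f=(0.602800, -1.260901) → (-0.431707, -1.040897)
(u(2.19), v(2.19)) ≈ (-0.4317, -1.0409)

-0.4317, -1.0409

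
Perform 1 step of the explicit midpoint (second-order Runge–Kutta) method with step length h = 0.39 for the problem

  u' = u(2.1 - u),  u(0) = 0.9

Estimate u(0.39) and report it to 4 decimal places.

1.3285

Midpoint: k1 = f(x_n, u_n); k2 = f(x_n + h/2, u_n + (h/2)·k1); u_{n+1} = u_n + h·k2.
x=0.000000, u=0.900000:
  k1 = f(0.000000, 0.900000) = 1.080000
  k2 = f(0.195000, 1.110600) = 1.098828
  u ← 0.900000 + 0.39·1.098828 = 1.328543
u(0.39) ≈ 1.3285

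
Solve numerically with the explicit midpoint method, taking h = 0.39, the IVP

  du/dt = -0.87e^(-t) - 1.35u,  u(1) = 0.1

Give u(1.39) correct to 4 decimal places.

-0.0086

Midpoint: k1 = f(t_n, u_n); k2 = f(t_n + h/2, u_n + (h/2)·k1); u_{n+1} = u_n + h·k2.
t=1.000000, u=0.100000:
  k1 = f(1.000000, 0.100000) = -0.455055
  k2 = f(1.195000, 0.011264) = -0.278559
  u ← 0.100000 + 0.39·(-0.278559) = -0.008638
u(1.39) ≈ -0.0086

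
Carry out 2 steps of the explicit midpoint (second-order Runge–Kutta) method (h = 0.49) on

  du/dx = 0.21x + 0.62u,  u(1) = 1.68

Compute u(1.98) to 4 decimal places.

Midpoint: k1 = f(x_n, u_n); k2 = f(x_n + h/2, u_n + (h/2)·k1); u_{n+1} = u_n + h·k2.
x=1.000000, u=1.680000:
  k1 = f(1.000000, 1.680000) = 1.251600
  k2 = f(1.245000, 1.986642) = 1.493168
  u ← 1.680000 + 0.49·1.493168 = 2.411652
x=1.490000, u=2.411652:
  k1 = f(1.490000, 2.411652) = 1.808124
  k2 = f(1.735000, 2.854643) = 2.134229
  u ← 2.411652 + 0.49·2.134229 = 3.457424
u(1.98) ≈ 3.4574

3.4574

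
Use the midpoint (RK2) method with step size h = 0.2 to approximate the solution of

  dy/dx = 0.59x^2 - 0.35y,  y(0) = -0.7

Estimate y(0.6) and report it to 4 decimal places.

-0.5279

Midpoint: k1 = f(x_n, y_n); k2 = f(x_n + h/2, y_n + (h/2)·k1); y_{n+1} = y_n + h·k2.
x=0.000000, y=-0.700000:
  k1 = f(0.000000, -0.700000) = 0.245000
  k2 = f(0.100000, -0.675500) = 0.242325
  y ← -0.700000 + 0.2·0.242325 = -0.651535
x=0.200000, y=-0.651535:
  k1 = f(0.200000, -0.651535) = 0.251637
  k2 = f(0.300000, -0.626371) = 0.272330
  y ← -0.651535 + 0.2·0.272330 = -0.597069
x=0.400000, y=-0.597069:
  k1 = f(0.400000, -0.597069) = 0.303374
  k2 = f(0.500000, -0.566732) = 0.345856
  y ← -0.597069 + 0.2·0.345856 = -0.527898
y(0.6) ≈ -0.5279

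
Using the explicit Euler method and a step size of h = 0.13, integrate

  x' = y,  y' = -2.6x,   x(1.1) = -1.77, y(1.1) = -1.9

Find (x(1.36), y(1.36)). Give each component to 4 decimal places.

Euler on (x,y): x_{n+1} = x_n + h·x', y_{n+1} = y_n + h·y'.
1.100000: (-1.770000, -1.900000); f=(-1.900000, 4.602000) → (-2.017000, -1.301740)
1.230000: (-2.017000, -1.301740); f=(-1.301740, 5.244200) → (-2.186226, -0.619994)
(x(1.36), y(1.36)) ≈ (-2.1862, -0.6200)

-2.1862, -0.6200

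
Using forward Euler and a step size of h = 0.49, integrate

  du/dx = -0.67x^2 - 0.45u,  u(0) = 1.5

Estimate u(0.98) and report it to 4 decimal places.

0.8326

Euler: u_{n+1} = u_n + h·f(x_n, u_n).
x=0.000000, u=1.500000: f=-0.675000 → u ← 1.500000 + 0.49·(-0.675000) = 1.169250
x=0.490000, u=1.169250: f=-0.687029 → u ← 1.169250 + 0.49·(-0.687029) = 0.832606
u(0.98) ≈ 0.8326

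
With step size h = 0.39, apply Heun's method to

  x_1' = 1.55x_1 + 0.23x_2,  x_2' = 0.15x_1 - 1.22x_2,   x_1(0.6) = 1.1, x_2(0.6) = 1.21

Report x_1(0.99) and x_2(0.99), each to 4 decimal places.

Heun on (x_1,x_2): k1 = f(x_n, state_n); k2 = f(x_n + h, state_n + h·k1); state_{n+1} = state_n + (h/2)·(k1 + k2).
0.600000: (1.100000, 1.210000)
  k1 = (1.983300, -1.311200)
  predictor → (1.873487, 0.698632)
  k2 = (3.064590, -0.571308)
  → (2.084339, 0.842911)
(x_1(0.99), x_2(0.99)) ≈ (2.0843, 0.8429)

2.0843, 0.8429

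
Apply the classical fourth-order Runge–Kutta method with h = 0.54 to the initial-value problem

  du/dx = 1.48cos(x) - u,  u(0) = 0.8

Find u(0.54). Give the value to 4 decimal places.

RK4: k1 = f(x_n, u_n); k2 = f(x_n + h/2, u_n + (h/2)·k1); k3 = f(x_n + h/2, u_n + (h/2)·k2); k4 = f(x_n + h, u_n + h·k3); u_{n+1} = u_n + (h/6)·(k1 + 2k2 + 2k3 + k4).
x=0.000000, u=0.800000:
  k1 = f(0.000000, 0.800000) = 0.680000
  k2 = f(0.270000, 0.983600) = 0.442781
  k3 = f(0.270000, 0.919551) = 0.506830
  k4 = f(0.540000, 1.073688) = 0.195721
  u ← 0.800000 + (0.54/6)·(k1 + 2k2 + 2k3 + k4) = 1.049745
u(0.54) ≈ 1.0497

1.0497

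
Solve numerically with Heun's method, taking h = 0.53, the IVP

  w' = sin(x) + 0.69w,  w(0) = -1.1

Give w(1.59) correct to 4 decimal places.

-1.7851

Heun: k1 = f(x_n, w_n); k2 = f(x_n + h, w_n + h·k1); w_{n+1} = w_n + (h/2)·(k1 + k2).
x=0.000000, w=-1.100000:
  k1 = f(0.000000, -1.100000) = -0.759000
  k2 = f(0.530000, -1.502270) = -0.531033
  w ← -1.100000 + (0.53/2)·(-0.759000 + (-0.531033)) = -1.441859
x=0.530000, w=-1.441859:
  k1 = f(0.530000, -1.441859) = -0.489349
  k2 = f(1.060000, -1.701214) = -0.301482
  w ← -1.441859 + (0.53/2)·(-0.489349 + (-0.301482)) = -1.651429
x=1.060000, w=-1.651429:
  k1 = f(1.060000, -1.651429) = -0.267131
  k2 = f(1.590000, -1.793008) = -0.237360
  w ← -1.651429 + (0.53/2)·(-0.267131 + (-0.237360)) = -1.785119
w(1.59) ≈ -1.7851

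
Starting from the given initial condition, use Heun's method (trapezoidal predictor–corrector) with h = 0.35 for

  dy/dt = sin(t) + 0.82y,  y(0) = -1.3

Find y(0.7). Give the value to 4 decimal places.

Heun: k1 = f(t_n, y_n); k2 = f(t_n + h, y_n + h·k1); y_{n+1} = y_n + (h/2)·(k1 + k2).
t=0.000000, y=-1.300000:
  k1 = f(0.000000, -1.300000) = -1.066000
  k2 = f(0.350000, -1.673100) = -1.029044
  y ← -1.300000 + (0.35/2)·(-1.066000 + (-1.029044)) = -1.666633
t=0.350000, y=-1.666633:
  k1 = f(0.350000, -1.666633) = -1.023741
  k2 = f(0.700000, -2.024942) = -1.016235
  y ← -1.666633 + (0.35/2)·(-1.023741 + (-1.016235)) = -2.023629
y(0.7) ≈ -2.0236

-2.0236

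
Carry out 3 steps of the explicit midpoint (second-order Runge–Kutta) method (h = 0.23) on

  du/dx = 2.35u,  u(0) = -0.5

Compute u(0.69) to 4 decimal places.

-2.3987

Midpoint: k1 = f(x_n, u_n); k2 = f(x_n + h/2, u_n + (h/2)·k1); u_{n+1} = u_n + h·k2.
x=0.000000, u=-0.500000:
  k1 = f(0.000000, -0.500000) = -1.175000
  k2 = f(0.115000, -0.635125) = -1.492544
  u ← -0.500000 + 0.23·(-1.492544) = -0.843285
x=0.230000, u=-0.843285:
  k1 = f(0.230000, -0.843285) = -1.981720
  k2 = f(0.345000, -1.071183) = -2.517280
  u ← -0.843285 + 0.23·(-2.517280) = -1.422259
x=0.460000, u=-1.422259:
  k1 = f(0.460000, -1.422259) = -3.342310
  k2 = f(0.575000, -1.806625) = -4.245569
  u ← -1.422259 + 0.23·(-4.245569) = -2.398740
u(0.69) ≈ -2.3987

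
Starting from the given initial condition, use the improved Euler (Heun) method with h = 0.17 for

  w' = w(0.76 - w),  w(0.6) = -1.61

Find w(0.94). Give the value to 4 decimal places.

-4.7677

Heun: k1 = f(t_n, w_n); k2 = f(t_n + h, w_n + h·k1); w_{n+1} = w_n + (h/2)·(k1 + k2).
t=0.600000, w=-1.610000:
  k1 = f(0.600000, -1.610000) = -3.815700
  k2 = f(0.770000, -2.258669) = -6.818174
  w ← -1.610000 + (0.17/2)·(-3.815700 + (-6.818174)) = -2.513879
t=0.770000, w=-2.513879:
  k1 = f(0.770000, -2.513879) = -8.230137
  k2 = f(0.940000, -3.913003) = -18.285472
  w ← -2.513879 + (0.17/2)·(-8.230137 + (-18.285472)) = -4.767706
w(0.94) ≈ -4.7677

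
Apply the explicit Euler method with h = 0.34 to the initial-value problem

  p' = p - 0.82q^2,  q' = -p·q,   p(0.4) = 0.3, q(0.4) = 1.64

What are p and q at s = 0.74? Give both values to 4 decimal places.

Euler on (p,q): p_{n+1} = p_n + h·p', q_{n+1} = q_n + h·q'.
0.400000: (0.300000, 1.640000); f=(-1.905472, -0.492000) → (-0.347860, 1.472720)
(p(0.74), q(0.74)) ≈ (-0.3479, 1.4727)

-0.3479, 1.4727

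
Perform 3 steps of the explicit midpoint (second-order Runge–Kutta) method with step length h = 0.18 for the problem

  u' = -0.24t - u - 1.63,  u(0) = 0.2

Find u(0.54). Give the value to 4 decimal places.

-0.5899

Midpoint: k1 = f(t_n, u_n); k2 = f(t_n + h/2, u_n + (h/2)·k1); u_{n+1} = u_n + h·k2.
t=0.000000, u=0.200000:
  k1 = f(0.000000, 0.200000) = -1.830000
  k2 = f(0.090000, 0.035300) = -1.686900
  u ← 0.200000 + 0.18·(-1.686900) = -0.103642
t=0.180000, u=-0.103642:
  k1 = f(0.180000, -0.103642) = -1.569558
  k2 = f(0.270000, -0.244902) = -1.449898
  u ← -0.103642 + 0.18·(-1.449898) = -0.364624
t=0.360000, u=-0.364624:
  k1 = f(0.360000, -0.364624) = -1.351776
  k2 = f(0.450000, -0.486283) = -1.251717
  u ← -0.364624 + 0.18·(-1.251717) = -0.589933
u(0.54) ≈ -0.5899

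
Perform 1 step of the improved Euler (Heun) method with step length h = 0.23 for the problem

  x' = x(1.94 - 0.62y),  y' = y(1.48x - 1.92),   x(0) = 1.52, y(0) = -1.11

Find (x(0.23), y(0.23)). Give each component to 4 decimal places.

2.7312, -1.3841

Heun on (x,y): k1 = f(t_n, state_n); k2 = f(t_n + h, state_n + h·k1); state_{n+1} = state_n + (h/2)·(k1 + k2).
0.000000: (1.520000, -1.110000)
  k1 = (3.994864, -0.365856)
  predictor → (2.438819, -1.194147)
  k2 = (6.536939, -2.017453)
  → (2.731157, -1.384081)
(x(0.23), y(0.23)) ≈ (2.7312, -1.3841)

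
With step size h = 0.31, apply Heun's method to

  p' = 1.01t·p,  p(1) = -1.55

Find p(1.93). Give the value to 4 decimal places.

-5.9024

Heun: k1 = f(t_n, p_n); k2 = f(t_n + h, p_n + h·k1); p_{n+1} = p_n + (h/2)·(k1 + k2).
t=1.000000, p=-1.550000:
  k1 = f(1.000000, -1.550000) = -1.565500
  k2 = f(1.310000, -2.035305) = -2.692912
  p ← -1.550000 + (0.31/2)·(-1.565500 + (-2.692912)) = -2.210054
t=1.310000, p=-2.210054:
  k1 = f(1.310000, -2.210054) = -2.924122
  k2 = f(1.620000, -3.116532) = -5.099269
  p ← -2.210054 + (0.31/2)·(-2.924122 + (-5.099269)) = -3.453680
t=1.620000, p=-3.453680:
  k1 = f(1.620000, -3.453680) = -5.650910
  k2 = f(1.930000, -5.205462) = -10.147007
  p ← -3.453680 + (0.31/2)·(-5.650910 + (-10.147007)) = -5.902357
p(1.93) ≈ -5.9024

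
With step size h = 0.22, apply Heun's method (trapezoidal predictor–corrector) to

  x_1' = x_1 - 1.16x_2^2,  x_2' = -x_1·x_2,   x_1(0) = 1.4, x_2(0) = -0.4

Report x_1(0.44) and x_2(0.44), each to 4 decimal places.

Heun on (x_1,x_2): k1 = f(t_n, state_n); k2 = f(t_n + h, state_n + h·k1); state_{n+1} = state_n + (h/2)·(k1 + k2).
0.000000: (1.400000, -0.400000)
  k1 = (1.214400, 0.560000)
  predictor → (1.667168, -0.276800)
  k2 = (1.578291, 0.461472)
  → (1.707196, -0.287638)
0.220000: (1.707196, -0.287638)
  k1 = (1.611223, 0.491055)
  predictor → (2.061665, -0.179606)
  k2 = (2.024245, 0.370288)
  → (2.107097, -0.192890)
(x_1(0.44), x_2(0.44)) ≈ (2.1071, -0.1929)

2.1071, -0.1929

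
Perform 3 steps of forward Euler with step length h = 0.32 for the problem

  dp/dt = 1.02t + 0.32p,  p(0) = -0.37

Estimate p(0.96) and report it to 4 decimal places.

Euler: p_{n+1} = p_n + h·f(t_n, p_n).
t=0.000000, p=-0.370000: f=-0.118400 → p ← -0.370000 + 0.32·(-0.118400) = -0.407888
t=0.320000, p=-0.407888: f=0.195876 → p ← -0.407888 + 0.32·0.195876 = -0.345208
t=0.640000, p=-0.345208: f=0.542334 → p ← -0.345208 + 0.32·0.542334 = -0.171661
p(0.96) ≈ -0.1717

-0.1717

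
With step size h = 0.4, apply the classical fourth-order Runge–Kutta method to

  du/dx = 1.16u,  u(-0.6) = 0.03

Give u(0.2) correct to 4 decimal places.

RK4: k1 = f(x_n, u_n); k2 = f(x_n + h/2, u_n + (h/2)·k1); k3 = f(x_n + h/2, u_n + (h/2)·k2); k4 = f(x_n + h, u_n + h·k3); u_{n+1} = u_n + (h/6)·(k1 + 2k2 + 2k3 + k4).
x=-0.600000, u=0.030000:
  k1 = f(-0.600000, 0.030000) = 0.034800
  k2 = f(-0.400000, 0.036960) = 0.042874
  k3 = f(-0.400000, 0.038575) = 0.044747
  k4 = f(-0.200000, 0.047899) = 0.055562
  u ← 0.030000 + (0.4/6)·(k1 + 2k2 + 2k3 + k4) = 0.047707
x=-0.200000, u=0.047707:
  k1 = f(-0.200000, 0.047707) = 0.055340
  k2 = f(0.000000, 0.058775) = 0.068179
  k3 = f(0.000000, 0.061343) = 0.071157
  k4 = f(0.200000, 0.076170) = 0.088357
  u ← 0.047707 + (0.4/6)·(k1 + 2k2 + 2k3 + k4) = 0.075865
u(0.2) ≈ 0.0759

0.0759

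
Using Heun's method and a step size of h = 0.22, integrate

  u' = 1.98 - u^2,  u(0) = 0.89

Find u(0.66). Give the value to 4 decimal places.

1.2983

Heun: k1 = f(x_n, u_n); k2 = f(x_n + h, u_n + h·k1); u_{n+1} = u_n + (h/2)·(k1 + k2).
x=0.000000, u=0.890000:
  k1 = f(0.000000, 0.890000) = 1.187900
  k2 = f(0.220000, 1.151338) = 0.654421
  u ← 0.890000 + (0.22/2)·(1.187900 + 0.654421) = 1.092655
x=0.220000, u=1.092655:
  k1 = f(0.220000, 1.092655) = 0.786104
  k2 = f(0.440000, 1.265598) = 0.378261
  u ← 1.092655 + (0.22/2)·(0.786104 + 0.378261) = 1.220735
x=0.440000, u=1.220735:
  k1 = f(0.440000, 1.220735) = 0.489805
  k2 = f(0.660000, 1.328493) = 0.215108
  u ← 1.220735 + (0.22/2)·(0.489805 + 0.215108) = 1.298276
u(0.66) ≈ 1.2983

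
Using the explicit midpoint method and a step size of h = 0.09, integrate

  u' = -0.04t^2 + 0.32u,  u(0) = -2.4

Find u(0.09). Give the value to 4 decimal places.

-2.4701

Midpoint: k1 = f(t_n, u_n); k2 = f(t_n + h/2, u_n + (h/2)·k1); u_{n+1} = u_n + h·k2.
t=0.000000, u=-2.400000:
  k1 = f(0.000000, -2.400000) = -0.768000
  k2 = f(0.045000, -2.434560) = -0.779140
  u ← -2.400000 + 0.09·(-0.779140) = -2.470123
u(0.09) ≈ -2.4701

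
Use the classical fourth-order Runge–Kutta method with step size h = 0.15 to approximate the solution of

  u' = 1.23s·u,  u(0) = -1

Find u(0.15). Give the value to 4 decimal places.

-1.0139

RK4: k1 = f(s_n, u_n); k2 = f(s_n + h/2, u_n + (h/2)·k1); k3 = f(s_n + h/2, u_n + (h/2)·k2); k4 = f(s_n + h, u_n + h·k3); u_{n+1} = u_n + (h/6)·(k1 + 2k2 + 2k3 + k4).
s=0.000000, u=-1.000000:
  k1 = f(0.000000, -1.000000) = 0.000000
  k2 = f(0.075000, -1.000000) = -0.092250
  k3 = f(0.075000, -1.006919) = -0.092888
  k4 = f(0.150000, -1.013933) = -0.187071
  u ← -1.000000 + (0.15/6)·(k1 + 2k2 + 2k3 + k4) = -1.013934
u(0.15) ≈ -1.0139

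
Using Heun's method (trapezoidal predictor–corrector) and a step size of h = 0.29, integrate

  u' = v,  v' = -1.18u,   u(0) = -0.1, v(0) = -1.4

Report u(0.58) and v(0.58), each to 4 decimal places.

Heun on (u,v): k1 = f(t_n, state_n); k2 = f(t_n + h, state_n + h·k1); state_{n+1} = state_n + (h/2)·(k1 + k2).
0.000000: (-0.100000, -1.400000)
  k1 = (-1.400000, 0.118000)
  predictor → (-0.506000, -1.365780)
  k2 = (-1.365780, 0.597080)
  → (-0.501038, -1.296313)
0.290000: (-0.501038, -1.296313)
  k1 = (-1.296313, 0.591225)
  predictor → (-0.876969, -1.124858)
  k2 = (-1.124858, 1.034823)
  → (-0.852108, -1.060536)
(u(0.58), v(0.58)) ≈ (-0.8521, -1.0605)

-0.8521, -1.0605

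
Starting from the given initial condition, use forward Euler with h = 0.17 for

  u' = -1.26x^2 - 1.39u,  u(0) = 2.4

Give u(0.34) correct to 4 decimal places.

1.3936

Euler: u_{n+1} = u_n + h·f(x_n, u_n).
x=0.000000, u=2.400000: f=-3.336000 → u ← 2.400000 + 0.17·(-3.336000) = 1.832880
x=0.170000, u=1.832880: f=-2.584117 → u ← 1.832880 + 0.17·(-2.584117) = 1.393580
u(0.34) ≈ 1.3936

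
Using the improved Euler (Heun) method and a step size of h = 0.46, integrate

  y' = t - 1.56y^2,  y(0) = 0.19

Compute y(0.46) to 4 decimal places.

0.2732

Heun: k1 = f(t_n, y_n); k2 = f(t_n + h, y_n + h·k1); y_{n+1} = y_n + (h/2)·(k1 + k2).
t=0.000000, y=0.190000:
  k1 = f(0.000000, 0.190000) = -0.056316
  k2 = f(0.460000, 0.164095) = 0.417994
  y ← 0.190000 + (0.46/2)·(-0.056316 + 0.417994) = 0.273186
y(0.46) ≈ 0.2732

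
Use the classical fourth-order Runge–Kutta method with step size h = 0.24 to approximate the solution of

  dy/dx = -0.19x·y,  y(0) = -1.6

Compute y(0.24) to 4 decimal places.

RK4: k1 = f(x_n, y_n); k2 = f(x_n + h/2, y_n + (h/2)·k1); k3 = f(x_n + h/2, y_n + (h/2)·k2); k4 = f(x_n + h, y_n + h·k3); y_{n+1} = y_n + (h/6)·(k1 + 2k2 + 2k3 + k4).
x=0.000000, y=-1.600000:
  k1 = f(0.000000, -1.600000) = 0.000000
  k2 = f(0.120000, -1.600000) = 0.036480
  k3 = f(0.120000, -1.595622) = 0.036380
  k4 = f(0.240000, -1.591269) = 0.072562
  y ← -1.600000 + (0.24/6)·(k1 + 2k2 + 2k3 + k4) = -1.591269
y(0.24) ≈ -1.5913

-1.5913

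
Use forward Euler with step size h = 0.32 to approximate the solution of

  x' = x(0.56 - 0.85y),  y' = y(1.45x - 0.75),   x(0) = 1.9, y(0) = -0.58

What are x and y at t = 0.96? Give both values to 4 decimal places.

Euler on (x,y): x_{n+1} = x_n + h·x', y_{n+1} = y_n + h·y'.
0.000000: (1.900000, -0.580000); f=(2.000700, -1.162900) → (2.540224, -0.952128)
0.320000: (2.540224, -0.952128); f=(3.478351, -2.792901) → (3.653296, -1.845856)
0.640000: (3.653296, -1.845856); f=(7.777787, -8.393625) → (6.142188, -4.531816)
(x(0.96), y(0.96)) ≈ (6.1422, -4.5318)

6.1422, -4.5318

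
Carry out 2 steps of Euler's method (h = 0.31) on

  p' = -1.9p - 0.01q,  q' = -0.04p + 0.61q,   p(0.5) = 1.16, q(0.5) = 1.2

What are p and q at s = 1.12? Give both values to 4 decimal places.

0.1900, 1.6738

Euler on (p,q): p_{n+1} = p_n + h·p', q_{n+1} = q_n + h·q'.
0.500000: (1.160000, 1.200000); f=(-2.216000, 0.685600) → (0.473040, 1.412536)
0.810000: (0.473040, 1.412536); f=(-0.912901, 0.842725) → (0.190041, 1.673781)
(p(1.12), q(1.12)) ≈ (0.1900, 1.6738)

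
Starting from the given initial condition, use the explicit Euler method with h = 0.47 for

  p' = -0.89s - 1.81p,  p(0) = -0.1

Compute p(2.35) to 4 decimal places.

Euler: p_{n+1} = p_n + h·f(s_n, p_n).
s=0.000000, p=-0.100000: f=0.181000 → p ← -0.100000 + 0.47·0.181000 = -0.014930
s=0.470000, p=-0.014930: f=-0.391277 → p ← -0.014930 + 0.47·(-0.391277) = -0.198830
s=0.940000, p=-0.198830: f=-0.476718 → p ← -0.198830 + 0.47·(-0.476718) = -0.422887
s=1.410000, p=-0.422887: f=-0.489474 → p ← -0.422887 + 0.47·(-0.489474) = -0.652940
s=1.880000, p=-0.652940: f=-0.491378 → p ← -0.652940 + 0.47·(-0.491378) = -0.883888
p(2.35) ≈ -0.8839

-0.8839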